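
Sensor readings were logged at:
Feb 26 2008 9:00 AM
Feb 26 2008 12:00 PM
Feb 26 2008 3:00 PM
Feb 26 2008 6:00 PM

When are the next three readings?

The interval is a steady 3 hours (3, 3, 3).
Feb 26 2008 6:00 PM + 3 h = Feb 26 2008 9:00 PM.
Feb 26 2008 9:00 PM + 3 h = Feb 27 2008 12:00 AM.
Feb 27 2008 12:00 AM + 3 h = Feb 27 2008 3:00 AM.

Feb 26 2008 9:00 PM, Feb 27 2008 12:00 AM, Feb 27 2008 3:00 AM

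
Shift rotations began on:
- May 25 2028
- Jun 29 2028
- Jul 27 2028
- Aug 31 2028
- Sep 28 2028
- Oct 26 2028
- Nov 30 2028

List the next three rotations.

These are Thursdays with 35, 28, 35, 28, 28, 35-day gaps.
Each is the final Thursday of its month — Jun 29 2028 is past the 28th, so '4th Thursday' doesn't fit.
Last Thursday of December 2028: Dec 28 2028.
Last Thursday of January 2029: Jan 25 2029.
Last Thursday of February 2029: Feb 22 2029.

Dec 28 2028, Jan 25 2029, Feb 22 2029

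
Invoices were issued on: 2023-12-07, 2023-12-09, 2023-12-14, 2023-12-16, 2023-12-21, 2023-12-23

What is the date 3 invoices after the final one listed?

Gaps: 2, 5, 2, 5, 2 days — not constant, but cyclic with period 2.
The events fall on every Thursday and Saturday.
The following Thursday is 2023-12-28.
Next Saturday: 2023-12-30.
The following Thursday is 2024-01-04.

2024-01-04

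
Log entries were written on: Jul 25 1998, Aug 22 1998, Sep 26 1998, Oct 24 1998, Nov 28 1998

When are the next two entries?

Dec 26 1998, Jan 23 1999

Gaps: 28, 35, 28, 35 days — a mix of 28 and 35. Every date is a Saturday.
Each is the 4th Saturday of its month.
4th Saturday of December 1998: Dec 26 1998.
4th Saturday of January 1999: Jan 23 1999.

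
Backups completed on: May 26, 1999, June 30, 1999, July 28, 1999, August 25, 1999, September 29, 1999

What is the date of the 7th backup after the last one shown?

These are Wednesdays with 35, 28, 28, 35-day gaps.
Each is the final Wednesday of its month — June 30, 1999 is past the 28th, so '4th Wednesday' doesn't fit.
Last Wednesday of October 1999: October 27, 1999.
November 1999 ends with Wednesday November 24, 1999.
December 1999 ends with Wednesday December 29, 1999.
Last Wednesday of January 2000: January 26, 2000.
Last Wednesday of February 2000: February 23, 2000.
Last Wednesday of March 2000: March 29, 2000.
Last Wednesday of April 2000: April 26, 2000.

April 26, 2000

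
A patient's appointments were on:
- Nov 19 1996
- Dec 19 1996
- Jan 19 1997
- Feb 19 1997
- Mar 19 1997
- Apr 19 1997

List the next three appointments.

Gaps: 30, 31, 31, 28, 31 days — not constant. Every event is on the 19th of the month.
Pattern: the 19th of each month.
Next: May 1997 → May 19 1997.
Next: June 1997 → Jun 19 1997.
Next: July 1997 → Jul 19 1997.

May 19 1997, Jun 19 1997, Jul 19 1997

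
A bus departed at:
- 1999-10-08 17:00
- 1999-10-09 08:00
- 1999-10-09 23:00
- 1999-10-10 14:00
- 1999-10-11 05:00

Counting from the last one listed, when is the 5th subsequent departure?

1999-10-14 08:00

The interval is a steady 15 hours (15, 15, 15, 15).
1999-10-11 05:00 + 15 h = 1999-10-11 20:00.
1999-10-11 20:00 + 15 h = 1999-10-12 11:00.
1999-10-12 11:00 + 15 h = 1999-10-13 02:00.
1999-10-13 02:00 + 15 h = 1999-10-13 17:00.
1999-10-13 17:00 + 15 h = 1999-10-14 08:00.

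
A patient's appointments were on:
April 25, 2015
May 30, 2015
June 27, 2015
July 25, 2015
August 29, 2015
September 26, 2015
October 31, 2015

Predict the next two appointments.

Every date is a Saturday; gaps 35, 28, 28, 35, 28, 35 days.
Each is the last Saturday of its month (at least one falls on the 29th or later, ruling out '4th Saturday').
Last Saturday of November 2015: November 28, 2015.
Last Saturday of December 2015: December 26, 2015.

November 28, 2015; December 26, 2015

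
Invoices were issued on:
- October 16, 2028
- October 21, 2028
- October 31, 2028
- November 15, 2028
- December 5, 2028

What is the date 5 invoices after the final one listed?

May 29, 2029

Gaps: 5, 10, 15, 20 days — each gap is 5 larger than the previous one.
Next gap: 25 days. December 5, 2028 + 25 days = December 30, 2028.
Next gap: 30 days. December 30, 2028 + 30 days = January 29, 2029.
Next gap: 35 days. January 29, 2029 + 35 days = March 5, 2029.
Next gap: 40 days. March 5, 2029 + 40 days = April 14, 2029.
Next gap: 45 days. April 14, 2029 + 45 days = May 29, 2029.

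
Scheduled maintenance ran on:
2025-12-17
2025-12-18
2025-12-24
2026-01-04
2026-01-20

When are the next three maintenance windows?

The spacing grows by 5 each time: 1, 6, 11, 16 days.
Next gap: 21 days. 2026-01-20 + 21 days = 2026-02-10.
Next gap: 26 days. 2026-02-10 + 26 days = 2026-03-08.
Next gap: 31 days. 2026-03-08 + 31 days = 2026-04-08.

2026-02-10, 2026-03-08, 2026-04-08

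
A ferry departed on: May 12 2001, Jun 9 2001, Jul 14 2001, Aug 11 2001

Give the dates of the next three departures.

Sep 8 2001, Oct 13 2001, Nov 10 2001

These are Saturdays at 28- or 35-day spacing (28, 35, 28).
The pattern: 2nd Saturday of the month.
2nd Saturday of September 2001: Sep 8 2001.
2nd Saturday of October 2001: Oct 13 2001.
2nd Saturday of November 2001: Nov 10 2001.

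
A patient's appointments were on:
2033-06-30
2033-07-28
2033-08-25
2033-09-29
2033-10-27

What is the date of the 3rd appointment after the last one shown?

2034-01-26

All Thursdays; the gaps (28, 28, 35, 28) vary with month length.
This is the last Thursday of each month.
November 2033 ends with Thursday 2033-11-24.
December 2033 ends with Thursday 2033-12-29.
Last Thursday of January 2034: 2034-01-26.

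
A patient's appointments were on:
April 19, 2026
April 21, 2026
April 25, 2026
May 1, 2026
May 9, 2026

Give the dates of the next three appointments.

The spacing grows by 2 each time: 2, 4, 6, 8 days.
Next gap: 10 days. May 9, 2026 + 10 days = May 19, 2026.
Next gap: 12 days. May 19, 2026 + 12 days = May 31, 2026.
Next gap: 14 days. May 31, 2026 + 14 days = June 14, 2026.

May 19, 2026; May 31, 2026; June 14, 2026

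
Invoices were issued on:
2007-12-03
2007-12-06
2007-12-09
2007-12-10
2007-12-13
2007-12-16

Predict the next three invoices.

Gaps: 3, 3, 1, 3, 3 days — not constant, but cyclic with period 3.
The events fall on every Monday, Thursday and Sunday.
Next Monday: 2007-12-17.
Next Thursday: 2007-12-20.
The following Sunday is 2007-12-23.

2007-12-17, 2007-12-20, 2007-12-23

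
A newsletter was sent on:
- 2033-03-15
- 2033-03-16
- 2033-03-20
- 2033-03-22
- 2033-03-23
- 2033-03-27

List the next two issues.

2033-03-29, 2033-03-30

Gaps: 1, 4, 2, 1, 4 days — not constant, but cyclic with period 3.
The events fall on every Tuesday, Wednesday and Sunday.
Next Tuesday: 2033-03-29.
Next Wednesday: 2033-03-30.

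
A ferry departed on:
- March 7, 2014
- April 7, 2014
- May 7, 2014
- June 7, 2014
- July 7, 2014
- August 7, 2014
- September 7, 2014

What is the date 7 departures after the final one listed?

April 7, 2015

Each date is the 7th; the gaps (31, 30, 31, 30, 31, 31) track the month lengths.
The rule is the 7th of each month.
Next: October 2014 → October 7, 2014.
November 2014: November 7, 2014.
Next: December 2014 → December 7, 2014.
Next: January 2015 → January 7, 2015.
February 2015: February 7, 2015.
March 2015: March 7, 2015.
April 2015: April 7, 2015.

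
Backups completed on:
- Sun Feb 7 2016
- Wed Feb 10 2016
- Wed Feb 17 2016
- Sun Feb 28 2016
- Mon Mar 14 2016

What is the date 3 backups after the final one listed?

Gaps: 3, 7, 11, 15 days — each gap is 4 larger than the previous one.
Next gap: 19 days. Mon Mar 14 2016 + 19 days = Sat Apr 2 2016.
Next gap: 23 days. Sat Apr 2 2016 + 23 days = Mon Apr 25 2016.
Next gap: 27 days. Mon Apr 25 2016 + 27 days = Sun May 22 2016.

Sun May 22 2016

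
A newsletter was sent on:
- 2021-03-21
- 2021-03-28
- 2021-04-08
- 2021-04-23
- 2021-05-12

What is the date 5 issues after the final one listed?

2021-10-14

The spacing grows by 4 each time: 7, 11, 15, 19 days.
Next gap: 23 days. 2021-05-12 + 23 days = 2021-06-04.
Next gap: 27 days. 2021-06-04 + 27 days = 2021-07-01.
Next gap: 31 days. 2021-07-01 + 31 days = 2021-08-01.
Next gap: 35 days. 2021-08-01 + 35 days = 2021-09-05.
Next gap: 39 days. 2021-09-05 + 39 days = 2021-10-14.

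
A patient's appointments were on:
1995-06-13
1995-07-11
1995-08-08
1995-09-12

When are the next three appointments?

1995-10-10, 1995-11-14, 1995-12-12

Gaps: 28, 28, 35 days — a mix of 28 and 35. Every date is a Tuesday.
Each is the 2nd Tuesday of its month.
October 1995 — 2nd Tuesday is 1995-10-10.
2nd Tuesday of November 1995: 1995-11-14.
December 1995 — 2nd Tuesday is 1995-12-12.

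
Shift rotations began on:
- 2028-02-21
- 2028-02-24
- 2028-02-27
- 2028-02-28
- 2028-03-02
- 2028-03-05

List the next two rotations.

2028-03-06, 2028-03-09

The gap pattern 3, 3, 1, 3, 3 repeats every 3 events.
These are the Mondays, Thursdays and Sundays of each week.
Next Monday: 2028-03-06.
The following Thursday is 2028-03-09.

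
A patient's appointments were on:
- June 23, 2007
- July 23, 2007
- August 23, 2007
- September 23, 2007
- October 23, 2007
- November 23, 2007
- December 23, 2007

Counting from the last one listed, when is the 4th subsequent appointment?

April 23, 2008

Gaps: 30, 31, 31, 30, 31, 30 days — not constant. Every event is on the 23rd of the month.
Pattern: the 23rd of each month.
January 2008: January 23, 2008.
Next: February 2008 → February 23, 2008.
March 2008: March 23, 2008.
Next: April 2008 → April 23, 2008.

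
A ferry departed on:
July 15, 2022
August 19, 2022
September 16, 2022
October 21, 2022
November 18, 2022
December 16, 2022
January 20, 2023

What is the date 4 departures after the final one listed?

May 19, 2023

These are Fridays at 28- or 35-day spacing (35, 28, 35, 28, 28, 35).
The pattern: 3rd Friday of the month.
February 2023 — 3rd Friday is February 17, 2023.
3rd Friday of March 2023: March 17, 2023.
April 2023 — 3rd Friday is April 21, 2023.
May 2023 — 3rd Friday is May 19, 2023.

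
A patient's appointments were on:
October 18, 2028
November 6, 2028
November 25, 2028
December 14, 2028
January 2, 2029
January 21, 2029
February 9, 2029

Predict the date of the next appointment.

The spacing is 19, 19, 19, 19, 19, 19 days — always 19 days.
February 9, 2029 + 19 days = February 28, 2029.

February 28, 2029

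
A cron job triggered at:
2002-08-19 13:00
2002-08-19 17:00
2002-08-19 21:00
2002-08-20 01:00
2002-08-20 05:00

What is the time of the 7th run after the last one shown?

Spacing: 4, 4, 4, 4 h — constant 4 h.
2002-08-20 05:00 + 4 h = 2002-08-20 09:00.
2002-08-20 09:00 + 4 h = 2002-08-20 13:00.
2002-08-20 13:00 + 4 h = 2002-08-20 17:00.
2002-08-20 17:00 + 4 h = 2002-08-20 21:00.
2002-08-20 21:00 + 4 h = 2002-08-21 01:00.
2002-08-21 01:00 + 4 h = 2002-08-21 05:00.
2002-08-21 05:00 + 4 h = 2002-08-21 09:00.

2002-08-21 09:00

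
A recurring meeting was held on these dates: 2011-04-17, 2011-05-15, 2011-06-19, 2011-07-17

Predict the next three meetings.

2011-08-21, 2011-09-18, 2011-10-16

Gaps: 28, 35, 28 days — a mix of 28 and 35. Every date is a Sunday.
Each is the 3rd Sunday of its month.
August 2011 — 3rd Sunday is 2011-08-21.
September 2011 — 3rd Sunday is 2011-09-18.
3rd Sunday of October 2011: 2011-10-16.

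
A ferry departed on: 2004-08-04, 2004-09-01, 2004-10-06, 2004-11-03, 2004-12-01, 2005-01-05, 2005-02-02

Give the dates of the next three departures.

2005-03-02, 2005-04-06, 2005-05-04

These are Wednesdays at 28- or 35-day spacing (28, 35, 28, 28, 35, 28).
The pattern: 1st Wednesday of the month.
March 2005 — 1st Wednesday is 2005-03-02.
1st Wednesday of April 2005: 2005-04-06.
May 2005 — 1st Wednesday is 2005-05-04.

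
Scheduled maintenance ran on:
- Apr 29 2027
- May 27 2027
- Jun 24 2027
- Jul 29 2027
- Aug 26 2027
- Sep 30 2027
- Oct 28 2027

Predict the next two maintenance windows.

These are Thursdays with 28, 28, 35, 28, 35, 28-day gaps.
Each is the final Thursday of its month — Apr 29 2027 is past the 28th, so '4th Thursday' doesn't fit.
Last Thursday of November 2027: Nov 25 2027.
Last Thursday of December 2027: Dec 30 2027.

Nov 25 2027, Dec 30 2027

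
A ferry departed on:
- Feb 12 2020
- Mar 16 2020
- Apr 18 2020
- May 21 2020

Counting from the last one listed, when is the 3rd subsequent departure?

Aug 28 2020

Gaps between consecutive events: 33, 33, 33 days — a constant 33-day interval.
May 21 2020 + 33 days = Jun 23 2020.
Jun 23 2020 + 33 days = Jul 26 2020.
Jul 26 2020 + 33 days = Aug 28 2020.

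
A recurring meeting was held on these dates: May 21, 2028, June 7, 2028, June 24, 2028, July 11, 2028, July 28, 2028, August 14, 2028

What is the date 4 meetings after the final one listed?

Every event comes 17 days after the last (17, 17, 17, 17, 17).
August 14, 2028 + 17 days = August 31, 2028.
August 31, 2028 + 17 days = September 17, 2028.
September 17, 2028 + 17 days = October 4, 2028.
October 4, 2028 + 17 days = October 21, 2028.

October 21, 2028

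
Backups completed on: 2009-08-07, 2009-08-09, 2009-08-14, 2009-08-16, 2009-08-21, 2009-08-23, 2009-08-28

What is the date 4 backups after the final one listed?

Gaps: 2, 5, 2, 5, 2, 5 days — not constant, but cyclic with period 2.
The events fall on every Friday and Sunday.
The following Sunday is 2009-08-30.
The following Friday is 2009-09-04.
Next Sunday: 2009-09-06.
The following Friday is 2009-09-11.

2009-09-11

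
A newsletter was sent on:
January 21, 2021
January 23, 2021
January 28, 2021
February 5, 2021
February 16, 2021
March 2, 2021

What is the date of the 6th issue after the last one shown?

Gaps: 2, 5, 8, 11, 14 days — each gap is 3 larger than the previous one.
Next gap: 17 days. March 2, 2021 + 17 days = March 19, 2021.
Next gap: 20 days. March 19, 2021 + 20 days = April 8, 2021.
Next gap: 23 days. April 8, 2021 + 23 days = May 1, 2021.
Next gap: 26 days. May 1, 2021 + 26 days = May 27, 2021.
Next gap: 29 days. May 27, 2021 + 29 days = June 25, 2021.
Next gap: 32 days. June 25, 2021 + 32 days = July 27, 2021.

July 27, 2021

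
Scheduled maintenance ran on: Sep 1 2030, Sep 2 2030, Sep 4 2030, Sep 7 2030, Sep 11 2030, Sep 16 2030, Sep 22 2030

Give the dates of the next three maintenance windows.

Intervals are 1, 2, 3, 4, 5, 6 days — an arithmetic progression with common difference 1.
Next gap: 7 days. Sep 22 2030 + 7 days = Sep 29 2030.
Next gap: 8 days. Sep 29 2030 + 8 days = Oct 7 2030.
Next gap: 9 days. Oct 7 2030 + 9 days = Oct 16 2030.

Sep 29 2030, Oct 7 2030, Oct 16 2030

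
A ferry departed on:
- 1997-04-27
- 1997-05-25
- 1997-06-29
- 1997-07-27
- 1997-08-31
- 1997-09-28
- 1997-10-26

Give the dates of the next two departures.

Every date is a Sunday; gaps 28, 35, 28, 35, 28, 28 days.
Each is the last Sunday of its month (at least one falls on the 29th or later, ruling out '4th Sunday').
Last Sunday of November 1997: 1997-11-30.
December 1997 ends with Sunday 1997-12-28.

1997-11-30, 1997-12-28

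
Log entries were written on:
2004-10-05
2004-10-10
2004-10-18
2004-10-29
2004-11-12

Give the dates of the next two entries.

The spacing grows by 3 each time: 5, 8, 11, 14 days.
Next gap: 17 days. 2004-11-12 + 17 days = 2004-11-29.
Next gap: 20 days. 2004-11-29 + 20 days = 2004-12-19.

2004-11-29, 2004-12-19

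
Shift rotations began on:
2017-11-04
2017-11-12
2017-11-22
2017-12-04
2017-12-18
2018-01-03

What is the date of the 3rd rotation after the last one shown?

2018-03-04

The spacing grows by 2 each time: 8, 10, 12, 14, 16 days.
Next gap: 18 days. 2018-01-03 + 18 days = 2018-01-21.
Next gap: 20 days. 2018-01-21 + 20 days = 2018-02-10.
Next gap: 22 days. 2018-02-10 + 22 days = 2018-03-04.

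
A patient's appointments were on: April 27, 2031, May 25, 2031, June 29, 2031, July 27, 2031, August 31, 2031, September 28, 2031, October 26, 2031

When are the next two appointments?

November 30, 2031; December 28, 2031

These are Sundays with 28, 35, 28, 35, 28, 28-day gaps.
Each is the final Sunday of its month — June 29, 2031 is past the 28th, so '4th Sunday' doesn't fit.
November 2031 ends with Sunday November 30, 2031.
Last Sunday of December 2031: December 28, 2031.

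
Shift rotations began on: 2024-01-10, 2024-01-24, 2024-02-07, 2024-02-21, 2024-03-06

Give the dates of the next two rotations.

2024-03-20, 2024-04-03

Every event comes 14 days after the last (14, 14, 14, 14).
2024-03-06 + 14 days = 2024-03-20.
2024-03-20 + 14 days = 2024-04-03.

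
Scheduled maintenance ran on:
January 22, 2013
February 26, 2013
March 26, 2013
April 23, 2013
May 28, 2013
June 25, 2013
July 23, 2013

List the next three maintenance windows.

August 27, 2013; September 24, 2013; October 22, 2013

All dates are Tuesdays, 35, 28, 28, 35, 28, 28 days apart.
Specifically, the 4th Tuesday of each month.
4th Tuesday of August 2013: August 27, 2013.
September 2013 — 4th Tuesday is September 24, 2013.
October 2013 — 4th Tuesday is October 22, 2013.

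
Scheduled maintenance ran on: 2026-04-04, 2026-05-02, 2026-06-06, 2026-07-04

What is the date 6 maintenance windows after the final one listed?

All dates are Saturdays, 28, 35, 28 days apart.
Specifically, the 1st Saturday of each month.
August 2026 — 1st Saturday is 2026-08-01.
September 2026 — 1st Saturday is 2026-09-05.
October 2026 — 1st Saturday is 2026-10-03.
November 2026 — 1st Saturday is 2026-11-07.
December 2026 — 1st Saturday is 2026-12-05.
1st Saturday of January 2027: 2027-01-02.

2027-01-02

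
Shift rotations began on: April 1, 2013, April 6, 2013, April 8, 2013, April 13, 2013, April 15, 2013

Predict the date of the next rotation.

April 20, 2013

Gaps: 5, 2, 5, 2 days — not constant, but cyclic with period 2.
The events fall on every Monday and Saturday.
Next Saturday: April 20, 2013.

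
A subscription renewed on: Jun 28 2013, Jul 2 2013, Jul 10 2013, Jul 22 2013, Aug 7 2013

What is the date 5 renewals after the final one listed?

Dec 25 2013

The spacing grows by 4 each time: 4, 8, 12, 16 days.
Next gap: 20 days. Aug 7 2013 + 20 days = Aug 27 2013.
Next gap: 24 days. Aug 27 2013 + 24 days = Sep 20 2013.
Next gap: 28 days. Sep 20 2013 + 28 days = Oct 18 2013.
Next gap: 32 days. Oct 18 2013 + 32 days = Nov 19 2013.
Next gap: 36 days. Nov 19 2013 + 36 days = Dec 25 2013.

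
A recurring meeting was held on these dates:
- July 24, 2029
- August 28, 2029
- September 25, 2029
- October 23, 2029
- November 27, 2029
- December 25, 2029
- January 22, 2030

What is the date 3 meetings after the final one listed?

These are Tuesdays at 28- or 35-day spacing (35, 28, 28, 35, 28, 28).
The pattern: 4th Tuesday of the month.
4th Tuesday of February 2030: February 26, 2030.
4th Tuesday of March 2030: March 26, 2030.
April 2030 — 4th Tuesday is April 23, 2030.

April 23, 2030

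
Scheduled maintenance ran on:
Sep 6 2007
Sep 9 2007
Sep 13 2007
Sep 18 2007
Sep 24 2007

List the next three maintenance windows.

Oct 1 2007, Oct 9 2007, Oct 18 2007

Intervals are 3, 4, 5, 6 days — an arithmetic progression with common difference 1.
Next gap: 7 days. Sep 24 2007 + 7 days = Oct 1 2007.
Next gap: 8 days. Oct 1 2007 + 8 days = Oct 9 2007.
Next gap: 9 days. Oct 9 2007 + 9 days = Oct 18 2007.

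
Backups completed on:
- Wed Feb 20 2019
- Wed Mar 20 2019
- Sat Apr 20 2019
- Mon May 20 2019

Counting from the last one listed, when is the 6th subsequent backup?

The day-of-month is always 20 (28, 31, 30 days between events).
So this recurs on the 20th of each month.
June 2019: Thu Jun 20 2019.
Next: July 2019 → Sat Jul 20 2019.
Next: August 2019 → Tue Aug 20 2019.
Next: September 2019 → Fri Sep 20 2019.
October 2019: Sun Oct 20 2019.
November 2019: Wed Nov 20 2019.

Wed Nov 20 2019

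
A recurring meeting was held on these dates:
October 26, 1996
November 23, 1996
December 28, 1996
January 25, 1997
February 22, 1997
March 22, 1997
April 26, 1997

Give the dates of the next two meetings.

Gaps: 28, 35, 28, 28, 28, 35 days — a mix of 28 and 35. Every date is a Saturday.
Each is the 4th Saturday of its month.
4th Saturday of May 1997: May 24, 1997.
June 1997 — 4th Saturday is June 28, 1997.

May 24, 1997; June 28, 1997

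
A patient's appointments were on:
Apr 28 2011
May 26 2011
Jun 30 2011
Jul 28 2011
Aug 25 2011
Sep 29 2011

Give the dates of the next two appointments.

These are Thursdays with 28, 35, 28, 28, 35-day gaps.
Each is the final Thursday of its month — Jun 30 2011 is past the 28th, so '4th Thursday' doesn't fit.
Last Thursday of October 2011: Oct 27 2011.
November 2011 ends with Thursday Nov 24 2011.

Oct 27 2011, Nov 24 2011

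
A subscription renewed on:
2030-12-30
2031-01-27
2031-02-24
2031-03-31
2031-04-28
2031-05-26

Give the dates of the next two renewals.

2031-06-30, 2031-07-28

Every date is a Monday; gaps 28, 28, 35, 28, 28 days.
Each is the last Monday of its month (at least one falls on the 29th or later, ruling out '4th Monday').
June 2031 ends with Monday 2031-06-30.
July 2031 ends with Monday 2031-07-28.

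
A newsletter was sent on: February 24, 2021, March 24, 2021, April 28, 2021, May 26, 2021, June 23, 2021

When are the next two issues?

July 28, 2021; August 25, 2021

All dates are Wednesdays, 28, 35, 28, 28 days apart.
Specifically, the 4th Wednesday of each month.
July 2021 — 4th Wednesday is July 28, 2021.
4th Wednesday of August 2021: August 25, 2021.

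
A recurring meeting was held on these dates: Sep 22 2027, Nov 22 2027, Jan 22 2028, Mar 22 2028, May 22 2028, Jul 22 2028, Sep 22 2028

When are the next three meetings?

Gaps: 61, 61, 60, 61, 61, 62 days — not constant. Every event is on the 22nd of the month.
Pattern: the 22nd of every 2 months.
November 2028: Nov 22 2028.
Next: January 2029 → Jan 22 2029.
March 2029: Mar 22 2029.

Nov 22 2028, Jan 22 2029, Mar 22 2029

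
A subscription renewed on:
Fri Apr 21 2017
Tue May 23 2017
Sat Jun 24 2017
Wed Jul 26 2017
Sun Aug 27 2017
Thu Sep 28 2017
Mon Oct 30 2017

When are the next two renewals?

The spacing is 32, 32, 32, 32, 32, 32 days — always 32 days.
Mon Oct 30 2017 + 32 days = Fri Dec 1 2017.
Fri Dec 1 2017 + 32 days = Tue Jan 2 2018.

Fri Dec 1 2017, Tue Jan 2 2018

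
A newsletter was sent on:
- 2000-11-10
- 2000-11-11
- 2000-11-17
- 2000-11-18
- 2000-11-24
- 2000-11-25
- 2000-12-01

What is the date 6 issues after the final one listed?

2000-12-22

Every event lands on a Friday or Saturday (gaps cycle 1, 6, 1, 6, 1, 6).
So the schedule is: every Friday and Saturday.
The following Saturday is 2000-12-02.
The following Friday is 2000-12-08.
Next Saturday: 2000-12-09.
The following Friday is 2000-12-15.
The following Saturday is 2000-12-16.
Next Friday: 2000-12-22.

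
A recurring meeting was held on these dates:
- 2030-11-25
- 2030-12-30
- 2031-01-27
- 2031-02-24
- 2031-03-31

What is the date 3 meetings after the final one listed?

All Mondays; the gaps (35, 28, 28, 35) vary with month length.
This is the last Monday of each month.
Last Monday of April 2031: 2031-04-28.
May 2031 ends with Monday 2031-05-26.
June 2031 ends with Monday 2031-06-30.

2031-06-30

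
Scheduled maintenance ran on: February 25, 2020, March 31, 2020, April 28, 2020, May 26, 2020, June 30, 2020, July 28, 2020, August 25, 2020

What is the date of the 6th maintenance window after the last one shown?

February 23, 2021

Every date is a Tuesday; gaps 35, 28, 28, 35, 28, 28 days.
Each is the last Tuesday of its month (at least one falls on the 29th or later, ruling out '4th Tuesday').
September 2020 ends with Tuesday September 29, 2020.
October 2020 ends with Tuesday October 27, 2020.
November 2020 ends with Tuesday November 24, 2020.
December 2020 ends with Tuesday December 29, 2020.
Last Tuesday of January 2021: January 26, 2021.
Last Tuesday of February 2021: February 23, 2021.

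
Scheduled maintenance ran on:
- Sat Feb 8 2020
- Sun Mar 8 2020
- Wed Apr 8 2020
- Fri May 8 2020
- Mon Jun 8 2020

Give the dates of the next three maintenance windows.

Gaps: 29, 31, 30, 31 days — not constant. Every event is on the 8th of the month.
Pattern: the 8th of each month.
Next: July 2020 → Wed Jul 8 2020.
August 2020: Sat Aug 8 2020.
September 2020: Tue Sep 8 2020.

Wed Jul 8 2020, Sat Aug 8 2020, Tue Sep 8 2020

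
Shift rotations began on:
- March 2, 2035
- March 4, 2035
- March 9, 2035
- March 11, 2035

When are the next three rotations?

Gaps: 2, 5, 2 days — not constant, but cyclic with period 2.
The events fall on every Friday and Sunday.
The following Friday is March 16, 2035.
Next Sunday: March 18, 2035.
Next Friday: March 23, 2035.

March 16, 2035; March 18, 2035; March 23, 2035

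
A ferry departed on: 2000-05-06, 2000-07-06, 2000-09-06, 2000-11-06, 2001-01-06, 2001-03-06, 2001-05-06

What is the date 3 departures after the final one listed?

2001-11-06

Gaps: 61, 62, 61, 61, 59, 61 days — not constant. Every event is on the 6th of the month.
Pattern: the 6th of every 2 months.
Next: July 2001 → 2001-07-06.
September 2001: 2001-09-06.
November 2001: 2001-11-06.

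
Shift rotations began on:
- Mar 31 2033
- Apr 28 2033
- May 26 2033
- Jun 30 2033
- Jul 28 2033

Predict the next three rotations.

Aug 25 2033, Sep 29 2033, Oct 27 2033

All Thursdays; the gaps (28, 28, 35, 28) vary with month length.
This is the last Thursday of each month.
Last Thursday of August 2033: Aug 25 2033.
Last Thursday of September 2033: Sep 29 2033.
October 2033 ends with Thursday Oct 27 2033.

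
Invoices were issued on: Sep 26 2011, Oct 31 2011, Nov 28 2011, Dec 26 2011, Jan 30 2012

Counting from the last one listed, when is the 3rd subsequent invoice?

Apr 30 2012

All Mondays; the gaps (35, 28, 28, 35) vary with month length.
This is the last Monday of each month.
February 2012 ends with Monday Feb 27 2012.
March 2012 ends with Monday Mar 26 2012.
April 2012 ends with Monday Apr 30 2012.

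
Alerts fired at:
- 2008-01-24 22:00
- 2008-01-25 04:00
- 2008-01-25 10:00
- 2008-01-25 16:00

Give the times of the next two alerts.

2008-01-25 22:00, 2008-01-26 04:00

Spacing: 6, 6, 6 h — constant 6 h.
2008-01-25 16:00 + 6 h = 2008-01-25 22:00.
2008-01-25 22:00 + 6 h = 2008-01-26 04:00.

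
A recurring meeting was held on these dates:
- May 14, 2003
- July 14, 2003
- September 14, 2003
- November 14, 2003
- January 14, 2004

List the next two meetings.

March 14, 2004; May 14, 2004

Each date is the 14th; the gaps (61, 62, 61, 61) track the month lengths.
The rule is the 14th of every 2 months.
March 2004: March 14, 2004.
Next: May 2004 → May 14, 2004.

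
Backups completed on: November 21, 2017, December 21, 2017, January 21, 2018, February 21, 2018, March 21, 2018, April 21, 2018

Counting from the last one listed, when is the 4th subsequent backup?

Gaps: 30, 31, 31, 28, 31 days — not constant. Every event is on the 21st of the month.
Pattern: the 21st of each month.
May 2018: May 21, 2018.
June 2018: June 21, 2018.
Next: July 2018 → July 21, 2018.
August 2018: August 21, 2018.

August 21, 2018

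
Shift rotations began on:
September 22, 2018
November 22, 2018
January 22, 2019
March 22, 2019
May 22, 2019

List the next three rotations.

Each date is the 22nd; the gaps (61, 61, 59, 61) track the month lengths.
The rule is the 22nd of every 2 months.
July 2019: July 22, 2019.
Next: September 2019 → September 22, 2019.
November 2019: November 22, 2019.

July 22, 2019; September 22, 2019; November 22, 2019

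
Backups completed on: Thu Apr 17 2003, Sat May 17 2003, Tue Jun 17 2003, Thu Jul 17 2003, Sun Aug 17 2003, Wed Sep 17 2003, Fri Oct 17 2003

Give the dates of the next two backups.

Gaps: 30, 31, 30, 31, 31, 30 days — not constant. Every event is on the 17th of the month.
Pattern: the 17th of each month.
Next: November 2003 → Mon Nov 17 2003.
Next: December 2003 → Wed Dec 17 2003.

Mon Nov 17 2003, Wed Dec 17 2003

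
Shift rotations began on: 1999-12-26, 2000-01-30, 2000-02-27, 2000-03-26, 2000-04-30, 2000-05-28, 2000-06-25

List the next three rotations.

These are Sundays with 35, 28, 28, 35, 28, 28-day gaps.
Each is the final Sunday of its month — 2000-01-30 is past the 28th, so '4th Sunday' doesn't fit.
Last Sunday of July 2000: 2000-07-30.
Last Sunday of August 2000: 2000-08-27.
September 2000 ends with Sunday 2000-09-24.

2000-07-30, 2000-08-27, 2000-09-24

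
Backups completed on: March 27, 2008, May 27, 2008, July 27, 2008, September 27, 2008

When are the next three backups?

November 27, 2008; January 27, 2009; March 27, 2009

Gaps: 61, 61, 62 days — not constant. Every event is on the 27th of the month.
Pattern: the 27th of every 2 months.
November 2008: November 27, 2008.
January 2009: January 27, 2009.
Next: March 2009 → March 27, 2009.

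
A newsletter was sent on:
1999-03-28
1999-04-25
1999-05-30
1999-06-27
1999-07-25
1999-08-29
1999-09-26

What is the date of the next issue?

These are Sundays with 28, 35, 28, 28, 35, 28-day gaps.
Each is the final Sunday of its month — 1999-05-30 is past the 28th, so '4th Sunday' doesn't fit.
October 1999 ends with Sunday 1999-10-31.

1999-10-31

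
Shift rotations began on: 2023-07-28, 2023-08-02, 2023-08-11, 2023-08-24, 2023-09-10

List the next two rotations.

Gaps: 5, 9, 13, 17 days — each gap is 4 larger than the previous one.
Next gap: 21 days. 2023-09-10 + 21 days = 2023-10-01.
Next gap: 25 days. 2023-10-01 + 25 days = 2023-10-26.

2023-10-01, 2023-10-26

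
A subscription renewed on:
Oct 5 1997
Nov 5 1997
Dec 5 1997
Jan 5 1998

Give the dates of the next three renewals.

Gaps: 31, 30, 31 days — not constant. Every event is on the 5th of the month.
Pattern: the 5th of each month.
Next: February 1998 → Feb 5 1998.
March 1998: Mar 5 1998.
April 1998: Apr 5 1998.

Feb 5 1998, Mar 5 1998, Apr 5 1998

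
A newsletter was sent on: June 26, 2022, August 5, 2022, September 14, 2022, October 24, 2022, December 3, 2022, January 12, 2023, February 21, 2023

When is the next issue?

Every event comes 40 days after the last (40, 40, 40, 40, 40, 40).
February 21, 2023 + 40 days = April 2, 2023.

April 2, 2023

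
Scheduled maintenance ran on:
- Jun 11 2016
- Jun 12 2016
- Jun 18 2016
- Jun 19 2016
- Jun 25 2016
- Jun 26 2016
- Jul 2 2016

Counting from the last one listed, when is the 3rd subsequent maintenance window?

Jul 10 2016

Gaps: 1, 6, 1, 6, 1, 6 days — not constant, but cyclic with period 2.
The events fall on every Saturday and Sunday.
Next Sunday: Jul 3 2016.
Next Saturday: Jul 9 2016.
The following Sunday is Jul 10 2016.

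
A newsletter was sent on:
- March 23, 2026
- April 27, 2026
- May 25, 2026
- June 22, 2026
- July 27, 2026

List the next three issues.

These are Mondays at 28- or 35-day spacing (35, 28, 28, 35).
The pattern: 4th Monday of the month.
4th Monday of August 2026: August 24, 2026.
September 2026 — 4th Monday is September 28, 2026.
4th Monday of October 2026: October 26, 2026.

August 24, 2026; September 28, 2026; October 26, 2026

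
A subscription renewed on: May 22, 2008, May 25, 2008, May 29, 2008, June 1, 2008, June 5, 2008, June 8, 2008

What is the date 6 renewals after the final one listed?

June 29, 2008

The gap pattern 3, 4, 3, 4, 3 repeats every 2 events.
These are the Thursdays and Sundays of each week.
Next Thursday: June 12, 2008.
The following Sunday is June 15, 2008.
Next Thursday: June 19, 2008.
Next Sunday: June 22, 2008.
Next Thursday: June 26, 2008.
The following Sunday is June 29, 2008.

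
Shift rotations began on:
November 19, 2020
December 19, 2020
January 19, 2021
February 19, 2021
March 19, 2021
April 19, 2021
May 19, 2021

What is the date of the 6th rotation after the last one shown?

Each date is the 19th; the gaps (30, 31, 31, 28, 31, 30) track the month lengths.
The rule is the 19th of each month.
June 2021: June 19, 2021.
July 2021: July 19, 2021.
Next: August 2021 → August 19, 2021.
September 2021: September 19, 2021.
October 2021: October 19, 2021.
Next: November 2021 → November 19, 2021.

November 19, 2021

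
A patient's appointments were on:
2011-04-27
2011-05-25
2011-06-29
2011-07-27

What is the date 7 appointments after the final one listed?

2012-02-29

These are Wednesdays with 28, 35, 28-day gaps.
Each is the final Wednesday of its month — 2011-06-29 is past the 28th, so '4th Wednesday' doesn't fit.
Last Wednesday of August 2011: 2011-08-31.
September 2011 ends with Wednesday 2011-09-28.
Last Wednesday of October 2011: 2011-10-26.
Last Wednesday of November 2011: 2011-11-30.
Last Wednesday of December 2011: 2011-12-28.
January 2012 ends with Wednesday 2012-01-25.
February 2012 ends with Wednesday 2012-02-29.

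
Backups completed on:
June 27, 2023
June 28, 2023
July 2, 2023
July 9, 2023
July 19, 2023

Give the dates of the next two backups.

August 1, 2023; August 17, 2023

Intervals are 1, 4, 7, 10 days — an arithmetic progression with common difference 3.
Next gap: 13 days. July 19, 2023 + 13 days = August 1, 2023.
Next gap: 16 days. August 1, 2023 + 16 days = August 17, 2023.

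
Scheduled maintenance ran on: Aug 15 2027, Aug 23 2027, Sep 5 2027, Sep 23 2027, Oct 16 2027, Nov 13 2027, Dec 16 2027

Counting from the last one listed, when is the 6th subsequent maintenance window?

Oct 14 2028

Intervals are 8, 13, 18, 23, 28, 33 days — an arithmetic progression with common difference 5.
Next gap: 38 days. Dec 16 2027 + 38 days = Jan 23 2028.
Next gap: 43 days. Jan 23 2028 + 43 days = Mar 6 2028.
Next gap: 48 days. Mar 6 2028 + 48 days = Apr 23 2028.
Next gap: 53 days. Apr 23 2028 + 53 days = Jun 15 2028.
Next gap: 58 days. Jun 15 2028 + 58 days = Aug 12 2028.
Next gap: 63 days. Aug 12 2028 + 63 days = Oct 14 2028.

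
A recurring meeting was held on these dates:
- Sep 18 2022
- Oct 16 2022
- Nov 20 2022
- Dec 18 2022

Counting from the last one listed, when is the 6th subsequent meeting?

Jun 18 2023

These are Sundays at 28- or 35-day spacing (28, 35, 28).
The pattern: 3rd Sunday of the month.
January 2023 — 3rd Sunday is Jan 15 2023.
3rd Sunday of February 2023: Feb 19 2023.
March 2023 — 3rd Sunday is Mar 19 2023.
April 2023 — 3rd Sunday is Apr 16 2023.
May 2023 — 3rd Sunday is May 21 2023.
June 2023 — 3rd Sunday is Jun 18 2023.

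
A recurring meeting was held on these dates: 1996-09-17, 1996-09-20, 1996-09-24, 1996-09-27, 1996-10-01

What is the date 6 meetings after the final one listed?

Gaps: 3, 4, 3, 4 days — not constant, but cyclic with period 2.
The events fall on every Tuesday and Friday.
Next Friday: 1996-10-04.
The following Tuesday is 1996-10-08.
Next Friday: 1996-10-11.
Next Tuesday: 1996-10-15.
Next Friday: 1996-10-18.
The following Tuesday is 1996-10-22.

1996-10-22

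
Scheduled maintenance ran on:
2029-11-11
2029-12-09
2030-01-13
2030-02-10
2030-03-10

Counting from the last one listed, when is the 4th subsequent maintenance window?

2030-07-14

These are Sundays at 28- or 35-day spacing (28, 35, 28, 28).
The pattern: 2nd Sunday of the month.
April 2030 — 2nd Sunday is 2030-04-14.
May 2030 — 2nd Sunday is 2030-05-12.
2nd Sunday of June 2030: 2030-06-09.
July 2030 — 2nd Sunday is 2030-07-14.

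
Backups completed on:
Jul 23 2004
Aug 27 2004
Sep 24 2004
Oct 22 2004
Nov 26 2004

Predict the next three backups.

Dec 24 2004, Jan 28 2005, Feb 25 2005

All dates are Fridays, 35, 28, 28, 35 days apart.
Specifically, the 4th Friday of each month.
December 2004 — 4th Friday is Dec 24 2004.
January 2005 — 4th Friday is Jan 28 2005.
4th Friday of February 2005: Feb 25 2005.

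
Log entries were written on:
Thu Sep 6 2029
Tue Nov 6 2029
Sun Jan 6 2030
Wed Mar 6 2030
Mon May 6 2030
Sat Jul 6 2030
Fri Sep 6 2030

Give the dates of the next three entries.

Each date is the 6th; the gaps (61, 61, 59, 61, 61, 62) track the month lengths.
The rule is the 6th of every 2 months.
Next: November 2030 → Wed Nov 6 2030.
Next: January 2031 → Mon Jan 6 2031.
March 2031: Thu Mar 6 2031.

Wed Nov 6 2030, Mon Jan 6 2031, Thu Mar 6 2031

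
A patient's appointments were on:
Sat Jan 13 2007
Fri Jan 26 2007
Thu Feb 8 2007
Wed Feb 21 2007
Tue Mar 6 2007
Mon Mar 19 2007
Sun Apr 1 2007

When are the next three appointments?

The spacing is 13, 13, 13, 13, 13, 13 days — always 13 days.
Sun Apr 1 2007 + 13 days = Sat Apr 14 2007.
Sat Apr 14 2007 + 13 days = Fri Apr 27 2007.
Fri Apr 27 2007 + 13 days = Thu May 10 2007.

Sat Apr 14 2007, Fri Apr 27 2007, Thu May 10 2007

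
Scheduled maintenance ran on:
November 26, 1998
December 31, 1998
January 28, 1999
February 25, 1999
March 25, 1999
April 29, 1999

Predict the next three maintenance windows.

May 27, 1999; June 24, 1999; July 29, 1999

These are Thursdays with 35, 28, 28, 28, 35-day gaps.
Each is the final Thursday of its month — December 31, 1998 is past the 28th, so '4th Thursday' doesn't fit.
Last Thursday of May 1999: May 27, 1999.
Last Thursday of June 1999: June 24, 1999.
Last Thursday of July 1999: July 29, 1999.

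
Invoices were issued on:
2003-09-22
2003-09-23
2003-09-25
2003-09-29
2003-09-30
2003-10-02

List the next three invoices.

2003-10-06, 2003-10-07, 2003-10-09

Every event lands on a Monday or Tuesday or Thursday (gaps cycle 1, 2, 4, 1, 2).
So the schedule is: every Monday, Tuesday and Thursday.
The following Monday is 2003-10-06.
The following Tuesday is 2003-10-07.
The following Thursday is 2003-10-09.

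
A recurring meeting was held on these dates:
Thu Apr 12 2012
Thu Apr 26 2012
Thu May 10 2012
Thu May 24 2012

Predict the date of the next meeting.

Thu Jun 7 2012

Every event comes 14 days after the last (14, 14, 14).
Thu May 24 2012 + 14 days = Thu Jun 7 2012.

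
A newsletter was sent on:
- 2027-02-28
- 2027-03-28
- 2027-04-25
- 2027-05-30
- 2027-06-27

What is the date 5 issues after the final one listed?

Every date is a Sunday; gaps 28, 28, 35, 28 days.
Each is the last Sunday of its month (at least one falls on the 29th or later, ruling out '4th Sunday').
July 2027 ends with Sunday 2027-07-25.
Last Sunday of August 2027: 2027-08-29.
September 2027 ends with Sunday 2027-09-26.
Last Sunday of October 2027: 2027-10-31.
Last Sunday of November 2027: 2027-11-28.

2027-11-28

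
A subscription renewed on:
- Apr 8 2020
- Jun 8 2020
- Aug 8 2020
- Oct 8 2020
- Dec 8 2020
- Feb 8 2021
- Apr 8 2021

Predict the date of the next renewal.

Jun 8 2021

The day-of-month is always 8 (61, 61, 61, 61, 62, 59 days between events).
So this recurs on the 8th of every 2 months.
June 2021: Jun 8 2021.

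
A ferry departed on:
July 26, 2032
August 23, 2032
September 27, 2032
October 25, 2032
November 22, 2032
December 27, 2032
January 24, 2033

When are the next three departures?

These are Mondays at 28- or 35-day spacing (28, 35, 28, 28, 35, 28).
The pattern: 4th Monday of the month.
February 2033 — 4th Monday is February 28, 2033.
March 2033 — 4th Monday is March 28, 2033.
4th Monday of April 2033: April 25, 2033.

February 28, 2033; March 28, 2033; April 25, 2033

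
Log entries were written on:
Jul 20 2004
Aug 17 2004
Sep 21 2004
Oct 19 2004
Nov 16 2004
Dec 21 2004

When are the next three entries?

Jan 18 2005, Feb 15 2005, Mar 15 2005

These are Tuesdays at 28- or 35-day spacing (28, 35, 28, 28, 35).
The pattern: 3rd Tuesday of the month.
3rd Tuesday of January 2005: Jan 18 2005.
February 2005 — 3rd Tuesday is Feb 15 2005.
March 2005 — 3rd Tuesday is Mar 15 2005.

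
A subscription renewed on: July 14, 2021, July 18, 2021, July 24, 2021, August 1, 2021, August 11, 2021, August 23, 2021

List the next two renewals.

September 6, 2021; September 22, 2021

Gaps: 4, 6, 8, 10, 12 days — each gap is 2 larger than the previous one.
Next gap: 14 days. August 23, 2021 + 14 days = September 6, 2021.
Next gap: 16 days. September 6, 2021 + 16 days = September 22, 2021.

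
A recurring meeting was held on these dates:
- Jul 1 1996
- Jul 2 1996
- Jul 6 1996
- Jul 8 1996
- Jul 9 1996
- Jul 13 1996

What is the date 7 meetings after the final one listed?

Jul 29 1996

The gap pattern 1, 4, 2, 1, 4 repeats every 3 events.
These are the Mondays, Tuesdays and Saturdays of each week.
The following Monday is Jul 15 1996.
The following Tuesday is Jul 16 1996.
Next Saturday: Jul 20 1996.
The following Monday is Jul 22 1996.
Next Tuesday: Jul 23 1996.
Next Saturday: Jul 27 1996.
The following Monday is Jul 29 1996.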